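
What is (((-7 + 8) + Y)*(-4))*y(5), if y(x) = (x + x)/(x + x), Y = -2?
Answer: 4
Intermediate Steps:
y(x) = 1 (y(x) = (2*x)/((2*x)) = (2*x)*(1/(2*x)) = 1)
(((-7 + 8) + Y)*(-4))*y(5) = (((-7 + 8) - 2)*(-4))*1 = ((1 - 2)*(-4))*1 = -1*(-4)*1 = 4*1 = 4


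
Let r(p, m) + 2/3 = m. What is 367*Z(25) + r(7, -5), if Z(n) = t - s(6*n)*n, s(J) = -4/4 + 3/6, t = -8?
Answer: 9875/6 ≈ 1645.8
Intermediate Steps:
r(p, m) = -2/3 + m
s(J) = -1/2 (s(J) = -4*1/4 + 3*(1/6) = -1 + 1/2 = -1/2)
Z(n) = -8 + n/2 (Z(n) = -8 - (-1)*n/2 = -8 + n/2)
367*Z(25) + r(7, -5) = 367*(-8 + (1/2)*25) + (-2/3 - 5) = 367*(-8 + 25/2) - 17/3 = 367*(9/2) - 17/3 = 3303/2 - 17/3 = 9875/6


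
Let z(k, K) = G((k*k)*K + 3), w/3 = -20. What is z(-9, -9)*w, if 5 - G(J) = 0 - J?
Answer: 43260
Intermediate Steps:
w = -60 (w = 3*(-20) = -60)
G(J) = 5 + J (G(J) = 5 - (0 - J) = 5 - (-1)*J = 5 + J)
z(k, K) = 8 + K*k² (z(k, K) = 5 + ((k*k)*K + 3) = 5 + (k²*K + 3) = 5 + (K*k² + 3) = 5 + (3 + K*k²) = 8 + K*k²)
z(-9, -9)*w = (8 - 9*(-9)²)*(-60) = (8 - 9*81)*(-60) = (8 - 729)*(-60) = -721*(-60) = 43260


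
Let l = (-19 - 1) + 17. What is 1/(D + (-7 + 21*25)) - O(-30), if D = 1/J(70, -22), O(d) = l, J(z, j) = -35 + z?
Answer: 54428/18131 ≈ 3.0019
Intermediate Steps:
l = -3 (l = -20 + 17 = -3)
O(d) = -3
D = 1/35 (D = 1/(-35 + 70) = 1/35 ≈ 0.028571)
1/(D + (-7 + 21*25)) - O(-30) = 1/(1/35 + (-7 + 21*25)) - 1*(-3) = 1/(1/35 + (-7 + 525)) + 3 = 1/(1/35 + 518) + 3 = 1/(18131/35) + 3 = 35/18131 + 3 = 54428/18131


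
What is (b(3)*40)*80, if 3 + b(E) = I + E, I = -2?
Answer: -6400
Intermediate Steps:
b(E) = -5 + E (b(E) = -3 + (-2 + E) = -5 + E)
(b(3)*40)*80 = ((-5 + 3)*40)*80 = -2*40*80 = -80*80 = -6400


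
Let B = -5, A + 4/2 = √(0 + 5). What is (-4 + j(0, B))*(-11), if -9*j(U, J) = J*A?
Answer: 506/9 - 55*√5/9 ≈ 42.557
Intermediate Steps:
A = -2 + √5 (A = -2 + √(0 + 5) = -2 + √5 ≈ 0.23607)
j(U, J) = -J*(-2 + √5)/9
(-4 + j(0, B))*(-11) = (-4 + (⅑)*(-5)*(2 - √5))*(-11) = (-4 + (-10/9 + 5*√5/9))*(-11) = (-46/9 + 5*√5/9)*(-11) = 506/9 - 55*√5/9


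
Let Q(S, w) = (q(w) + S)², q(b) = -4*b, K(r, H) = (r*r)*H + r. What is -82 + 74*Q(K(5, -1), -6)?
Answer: 1102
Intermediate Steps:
K(r, H) = r + H*r² (K(r, H) = r²*H + r = H*r² + r = r + H*r²)
Q(S, w) = (S - 4*w)² (Q(S, w) = (-4*w + S)² = (S - 4*w)²)
-82 + 74*Q(K(5, -1), -6) = -82 + 74*(5*(1 - 1*5) - 4*(-6))² = -82 + 74*(5*(1 - 5) + 24)² = -82 + 74*(5*(-4) + 24)² = -82 + 74*(-20 + 24)² = -82 + 74*4² = -82 + 74*16 = -82 + 1184 = 1102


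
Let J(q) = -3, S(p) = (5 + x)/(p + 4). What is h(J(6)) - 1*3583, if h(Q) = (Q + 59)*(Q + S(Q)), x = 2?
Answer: -3359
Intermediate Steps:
S(p) = 7/(4 + p) (S(p) = (5 + 2)/(p + 4) = 7/(4 + p))
h(Q) = (59 + Q)*(Q + 7/(4 + Q)) (h(Q) = (Q + 59)*(Q + 7/(4 + Q)) = (59 + Q)*(Q + 7/(4 + Q)))
h(J(6)) - 1*3583 = (413 + 7*(-3) - 3*(4 - 3)*(59 - 3))/(4 - 3) - 1*3583 = (413 - 21 - 3*1*56)/1 - 3583 = 1*(413 - 21 - 168) - 3583 = 1*224 - 3583 = 224 - 3583 = -3359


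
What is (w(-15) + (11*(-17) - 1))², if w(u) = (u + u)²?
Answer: 506944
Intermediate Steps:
w(u) = 4*u² (w(u) = (2*u)² = 4*u²)
(w(-15) + (11*(-17) - 1))² = (4*(-15)² + (11*(-17) - 1))² = (4*225 + (-187 - 1))² = (900 - 188)² = 712² = 506944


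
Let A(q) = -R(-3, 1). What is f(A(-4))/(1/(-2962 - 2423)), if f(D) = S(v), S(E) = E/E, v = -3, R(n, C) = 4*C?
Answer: -5385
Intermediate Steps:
A(q) = -4
S(E) = 1
f(D) = 1
f(A(-4))/(1/(-2962 - 2423)) = 1/1/(-2962 - 2423) = 1/1/(-5385) = 1/(-1/5385) = 1*(-5385) = -5385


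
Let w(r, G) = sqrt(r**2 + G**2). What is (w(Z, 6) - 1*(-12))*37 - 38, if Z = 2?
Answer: 406 + 74*sqrt(10) ≈ 640.01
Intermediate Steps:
w(r, G) = sqrt(G**2 + r**2)
(w(Z, 6) - 1*(-12))*37 - 38 = (sqrt(6**2 + 2**2) - 1*(-12))*37 - 38 = (sqrt(36 + 4) + 12)*37 - 38 = (sqrt(40) + 12)*37 - 38 = (2*sqrt(10) + 12)*37 - 38 = (12 + 2*sqrt(10))*37 - 38 = (444 + 74*sqrt(10)) - 38 = 406 + 74*sqrt(10)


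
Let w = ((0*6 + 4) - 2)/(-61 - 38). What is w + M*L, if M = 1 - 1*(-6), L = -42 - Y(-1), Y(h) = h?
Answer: -28415/99 ≈ -287.02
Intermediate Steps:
L = -41 (L = -42 - 1*(-1) = -42 + 1 = -41)
M = 7 (M = 1 + 6 = 7)
w = -2/99 (w = ((0 + 4) - 2)/(-99) = (4 - 2)*(-1/99) = 2*(-1/99) = -2/99 ≈ -0.020202)
w + M*L = -2/99 + 7*(-41) = -2/99 - 287 = -28415/99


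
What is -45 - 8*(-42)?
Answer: 291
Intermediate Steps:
-45 - 8*(-42) = -45 + 336 = 291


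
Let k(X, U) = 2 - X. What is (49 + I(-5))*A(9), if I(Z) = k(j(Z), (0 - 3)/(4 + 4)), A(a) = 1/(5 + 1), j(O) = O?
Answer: 28/3 ≈ 9.3333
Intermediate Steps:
A(a) = ⅙ (A(a) = 1/6 = ⅙)
I(Z) = 2 - Z
(49 + I(-5))*A(9) = (49 + (2 - 1*(-5)))*(⅙) = (49 + (2 + 5))*(⅙) = (49 + 7)*(⅙) = 56*(⅙) = 28/3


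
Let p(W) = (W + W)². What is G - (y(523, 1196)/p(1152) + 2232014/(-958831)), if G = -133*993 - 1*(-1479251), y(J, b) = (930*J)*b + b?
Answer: 1714110117165815245/1272468455424 ≈ 1.3471e+6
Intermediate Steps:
y(J, b) = b + 930*J*b (y(J, b) = 930*J*b + b = b + 930*J*b)
G = 1347182 (G = -132069 + 1479251 = 1347182)
p(W) = 4*W² (p(W) = (2*W)² = 4*W²)
G - (y(523, 1196)/p(1152) + 2232014/(-958831)) = 1347182 - ((1196*(1 + 930*523))/((4*1152²)) + 2232014/(-958831)) = 1347182 - ((1196*(1 + 486390))/((4*1327104)) + 2232014*(-1/958831)) = 1347182 - ((1196*486391)/5308416 - 2232014/958831) = 1347182 - (581723636*(1/5308416) - 2232014/958831) = 1347182 - (145430909/1327104 - 2232014/958831) = 1347182 - 1*136481549199923/1272468455424 = 1347182 - 136481549199923/1272468455424 = 1714110117165815245/1272468455424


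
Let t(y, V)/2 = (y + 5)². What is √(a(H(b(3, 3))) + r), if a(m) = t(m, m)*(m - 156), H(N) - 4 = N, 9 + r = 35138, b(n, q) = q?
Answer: I*√7783 ≈ 88.221*I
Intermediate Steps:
t(y, V) = 2*(5 + y)² (t(y, V) = 2*(y + 5)² = 2*(5 + y)²)
r = 35129 (r = -9 + 35138 = 35129)
H(N) = 4 + N
a(m) = 2*(5 + m)²*(-156 + m) (a(m) = (2*(5 + m)²)*(m - 156) = (2*(5 + m)²)*(-156 + m) = 2*(5 + m)²*(-156 + m))
√(a(H(b(3, 3))) + r) = √(2*(5 + (4 + 3))²*(-156 + (4 + 3)) + 35129) = √(2*(5 + 7)²*(-156 + 7) + 35129) = √(2*12²*(-149) + 35129) = √(2*144*(-149) + 35129) = √(-42912 + 35129) = √(-7783) = I*√7783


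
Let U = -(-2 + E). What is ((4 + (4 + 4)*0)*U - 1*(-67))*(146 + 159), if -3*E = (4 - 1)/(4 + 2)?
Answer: 69235/3 ≈ 23078.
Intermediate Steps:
E = -⅙ (E = -(4 - 1)/(3*(4 + 2)) = -1/6 = -⅓*½ = -⅙ ≈ -0.16667)
U = 13/6 (U = -(-2 - ⅙) = -1*(-13/6) = 13/6 ≈ 2.1667)
((4 + (4 + 4)*0)*U - 1*(-67))*(146 + 159) = ((4 + (4 + 4)*0)*(13/6) - 1*(-67))*(146 + 159) = ((4 + 8*0)*(13/6) + 67)*305 = ((4 + 0)*(13/6) + 67)*305 = (4*(13/6) + 67)*305 = (26/3 + 67)*305 = (227/3)*305 = 69235/3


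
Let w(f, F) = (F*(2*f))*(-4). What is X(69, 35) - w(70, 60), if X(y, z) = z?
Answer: 33635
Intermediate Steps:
w(f, F) = -8*F*f (w(f, F) = (2*F*f)*(-4) = -8*F*f)
X(69, 35) - w(70, 60) = 35 - (-8)*60*70 = 35 - 1*(-33600) = 35 + 33600 = 33635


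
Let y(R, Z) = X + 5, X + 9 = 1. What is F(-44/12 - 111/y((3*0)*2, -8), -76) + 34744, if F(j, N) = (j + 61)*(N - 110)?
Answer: 17198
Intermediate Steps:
X = -8 (X = -9 + 1 = -8)
y(R, Z) = -3 (y(R, Z) = -8 + 5 = -3)
F(j, N) = (-110 + N)*(61 + j) (F(j, N) = (61 + j)*(-110 + N) = (-110 + N)*(61 + j))
F(-44/12 - 111/y((3*0)*2, -8), -76) + 34744 = (-6710 - 110*(-44/12 - 111/(-3)) + 61*(-76) - 76*(-44/12 - 111/(-3))) + 34744 = (-6710 - 110*(-44*1/12 - 111*(-1/3)) - 4636 - 76*(-44*1/12 - 111*(-1/3))) + 34744 = (-6710 - 110*(-11/3 + 37) - 4636 - 76*(-11/3 + 37)) + 34744 = (-6710 - 110*100/3 - 4636 - 76*100/3) + 34744 = (-6710 - 11000/3 - 4636 - 7600/3) + 34744 = -17546 + 34744 = 17198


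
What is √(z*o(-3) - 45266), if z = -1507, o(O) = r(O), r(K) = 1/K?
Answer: I*√402873/3 ≈ 211.57*I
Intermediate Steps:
o(O) = 1/O
√(z*o(-3) - 45266) = √(-1507/(-3) - 45266) = √(-1507*(-⅓) - 45266) = √(1507/3 - 45266) = √(-134291/3) = I*√402873/3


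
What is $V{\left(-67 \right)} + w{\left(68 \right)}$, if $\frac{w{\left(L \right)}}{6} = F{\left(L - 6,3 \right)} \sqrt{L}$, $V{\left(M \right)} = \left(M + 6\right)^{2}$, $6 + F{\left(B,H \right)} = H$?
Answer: $3721 - 36 \sqrt{17} \approx 3572.6$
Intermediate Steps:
$F{\left(B,H \right)} = -6 + H$
$V{\left(M \right)} = \left(6 + M\right)^{2}$
$w{\left(L \right)} = - 18 \sqrt{L}$ ($w{\left(L \right)} = 6 \left(-6 + 3\right) \sqrt{L} = 6 \left(- 3 \sqrt{L}\right) = - 18 \sqrt{L}$)
$V{\left(-67 \right)} + w{\left(68 \right)} = \left(6 - 67\right)^{2} - 18 \sqrt{68} = \left(-61\right)^{2} - 18 \cdot 2 \sqrt{17} = 3721 - 36 \sqrt{17}$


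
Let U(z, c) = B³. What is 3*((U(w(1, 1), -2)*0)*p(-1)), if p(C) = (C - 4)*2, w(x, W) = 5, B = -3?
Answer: 0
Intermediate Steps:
U(z, c) = -27 (U(z, c) = (-3)³ = -27)
p(C) = -8 + 2*C (p(C) = (-4 + C)*2 = -8 + 2*C)
3*((U(w(1, 1), -2)*0)*p(-1)) = 3*((-27*0)*(-8 + 2*(-1))) = 3*(0*(-8 - 2)) = 3*(0*(-10)) = 3*0 = 0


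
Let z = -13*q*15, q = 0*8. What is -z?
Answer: 0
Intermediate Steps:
q = 0
z = 0 (z = -13*0*15 = 0*15 = 0)
-z = -1*0 = 0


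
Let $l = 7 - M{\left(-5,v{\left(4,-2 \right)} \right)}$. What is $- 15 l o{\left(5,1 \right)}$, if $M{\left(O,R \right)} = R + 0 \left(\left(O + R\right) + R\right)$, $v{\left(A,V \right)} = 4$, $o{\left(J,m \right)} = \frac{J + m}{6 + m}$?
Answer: $- \frac{270}{7} \approx -38.571$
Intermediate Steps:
$o{\left(J,m \right)} = \frac{J + m}{6 + m}$
$M{\left(O,R \right)} = R$ ($M{\left(O,R \right)} = R + 0 \left(O + 2 R\right) = R + 0 = R$)
$l = 3$ ($l = 7 - 4 = 3$)
$- 15 l o{\left(5,1 \right)} = \left(-15\right) 3 \frac{5 + 1}{6 + 1} = - 45 \cdot \frac{1}{7} \cdot 6 = \left(-45\right) \frac{6}{7} = - \frac{270}{7}$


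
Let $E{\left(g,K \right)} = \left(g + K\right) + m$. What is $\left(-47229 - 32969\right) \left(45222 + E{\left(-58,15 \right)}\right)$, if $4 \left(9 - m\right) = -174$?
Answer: $-3627475837$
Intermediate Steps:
$m = \frac{105}{2}$ ($m = 9 - - \frac{87}{2} = 9 + \frac{87}{2} = \frac{105}{2} \approx 52.5$)
$E{\left(g,K \right)} = \frac{105}{2} + K + g$ ($E{\left(g,K \right)} = \left(g + K\right) + \frac{105}{2} = \left(K + g\right) + \frac{105}{2} = \frac{105}{2} + K + g$)
$\left(-47229 - 32969\right) \left(45222 + E{\left(-58,15 \right)}\right) = \left(-47229 - 32969\right) \left(45222 + \left(\frac{105}{2} + 15 - 58\right)\right) = - 80198 \left(45222 + \frac{19}{2}\right) = \left(-80198\right) \frac{90463}{2} = -3627475837$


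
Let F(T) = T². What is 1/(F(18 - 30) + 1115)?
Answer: 1/1259 ≈ 0.00079428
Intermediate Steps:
1/(F(18 - 30) + 1115) = 1/((18 - 30)² + 1115) = 1/((-12)² + 1115) = 1/(144 + 1115) = 1/1259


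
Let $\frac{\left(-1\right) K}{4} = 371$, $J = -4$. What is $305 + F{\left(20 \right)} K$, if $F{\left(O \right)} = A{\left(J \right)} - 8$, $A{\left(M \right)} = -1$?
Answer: $13661$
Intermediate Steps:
$K = -1484$ ($K = \left(-4\right) 371 = -1484$)
$F{\left(O \right)} = -9$ ($F{\left(O \right)} = -1 - 8 = -9$)
$305 + F{\left(20 \right)} K = 305 - -13356 = 305 + 13356 = 13661$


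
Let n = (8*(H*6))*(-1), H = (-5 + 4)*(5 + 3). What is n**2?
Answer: 147456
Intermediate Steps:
H = -8 (H = -1*8 = -8)
n = 384 (n = (8*(-8*6))*(-1) = (8*(-48))*(-1) = -384*(-1) = 384)
n**2 = 384**2 = 147456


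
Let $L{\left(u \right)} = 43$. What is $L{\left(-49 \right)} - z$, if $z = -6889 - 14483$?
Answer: $21415$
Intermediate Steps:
$z = -21372$ ($z = -6889 - 14483 = -21372$)
$L{\left(-49 \right)} - z = 43 - -21372 = 43 + 21372 = 21415$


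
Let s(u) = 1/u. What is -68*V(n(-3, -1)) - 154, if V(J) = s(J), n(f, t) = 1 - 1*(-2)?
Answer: -530/3 ≈ -176.67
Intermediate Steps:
n(f, t) = 3 (n(f, t) = 1 + 2 = 3)
V(J) = 1/J
-68*V(n(-3, -1)) - 154 = -68/3 - 154 = -530/3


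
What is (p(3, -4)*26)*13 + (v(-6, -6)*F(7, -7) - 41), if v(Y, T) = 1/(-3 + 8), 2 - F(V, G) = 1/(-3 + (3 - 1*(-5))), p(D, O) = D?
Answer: 24334/25 ≈ 973.36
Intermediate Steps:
F(V, G) = 9/5 (F(V, G) = 2 - 1/(-3 + (3 - 1*(-5))) = 2 - 1/(-3 + (3 + 5)) = 2 - 1/(-3 + 8) = 2 - 1/5 = 2 - 1*⅕ = 2 - ⅕ = 9/5)
v(Y, T) = ⅕ (v(Y, T) = 1/5 = ⅕)
(p(3, -4)*26)*13 + (v(-6, -6)*F(7, -7) - 41) = (3*26)*13 + ((⅕)*(9/5) - 41) = 78*13 + (9/25 - 41) = 1014 - 1016/25 = 24334/25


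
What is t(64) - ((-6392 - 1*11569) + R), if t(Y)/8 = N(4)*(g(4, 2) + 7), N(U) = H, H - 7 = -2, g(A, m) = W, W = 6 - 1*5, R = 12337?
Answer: 5944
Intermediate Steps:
W = 1 (W = 6 - 5 = 1)
g(A, m) = 1
H = 5 (H = 7 - 2 = 5)
N(U) = 5
t(Y) = 320 (t(Y) = 8*(5*(1 + 7)) = 8*(5*8) = 8*40 = 320)
t(64) - ((-6392 - 1*11569) + R) = 320 - ((-6392 - 1*11569) + 12337) = 320 - ((-6392 - 11569) + 12337) = 320 - (-17961 + 12337) = 320 - 1*(-5624) = 320 + 5624 = 5944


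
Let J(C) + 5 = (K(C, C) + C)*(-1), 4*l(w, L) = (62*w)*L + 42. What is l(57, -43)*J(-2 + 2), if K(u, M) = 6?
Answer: 417780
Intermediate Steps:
l(w, L) = 21/2 + 31*L*w/2 (l(w, L) = ((62*w)*L + 42)/4 = (62*L*w + 42)/4 = (42 + 62*L*w)/4 = 21/2 + 31*L*w/2)
J(C) = -11 - C (J(C) = -5 + (6 + C)*(-1) = -5 + (-6 - C) = -11 - C)
l(57, -43)*J(-2 + 2) = (21/2 + (31/2)*(-43)*57)*(-11 - (-2 + 2)) = (21/2 - 75981/2)*(-11 - 1*0) = -37980*(-11 + 0) = -37980*(-11) = 417780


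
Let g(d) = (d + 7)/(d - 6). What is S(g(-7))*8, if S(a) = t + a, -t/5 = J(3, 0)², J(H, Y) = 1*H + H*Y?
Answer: -360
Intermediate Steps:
J(H, Y) = H + H*Y
g(d) = (7 + d)/(-6 + d)
t = -45 (t = -5*9*(1 + 0)² = -5*(3*1)² = -5*3² = -5*9 = -45)
S(a) = -45 + a
S(g(-7))*8 = (-45 + (7 - 7)/(-6 - 7))*8 = (-45 + 0/(-13))*8 = (-45 - 1/13*0)*8 = (-45 + 0)*8 = -45*8 = -360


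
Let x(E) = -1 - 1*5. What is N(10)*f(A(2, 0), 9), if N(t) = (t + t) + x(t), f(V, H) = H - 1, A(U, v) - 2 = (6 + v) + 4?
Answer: 112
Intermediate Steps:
x(E) = -6 (x(E) = -1 - 5 = -6)
A(U, v) = 12 + v (A(U, v) = 2 + ((6 + v) + 4) = 2 + (10 + v) = 12 + v)
f(V, H) = -1 + H
N(t) = -6 + 2*t (N(t) = (t + t) - 6 = 2*t - 6 = -6 + 2*t)
N(10)*f(A(2, 0), 9) = (-6 + 2*10)*(-1 + 9) = (-6 + 20)*8 = 14*8 = 112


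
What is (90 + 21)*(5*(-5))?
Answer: -2775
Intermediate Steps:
(90 + 21)*(5*(-5)) = 111*(-25) = -2775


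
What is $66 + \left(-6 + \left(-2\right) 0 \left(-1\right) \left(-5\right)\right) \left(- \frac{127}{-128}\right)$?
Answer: $\frac{3843}{64} \approx 60.047$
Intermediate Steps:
$66 + \left(-6 + \left(-2\right) 0 \left(-1\right) \left(-5\right)\right) \left(- \frac{127}{-128}\right) = 66 + \left(-6 + 0 \left(-1\right) \left(-5\right)\right) \left(\left(-127\right) \left(- \frac{1}{128}\right)\right) = 66 + \left(-6 + 0 \left(-5\right)\right) \frac{127}{128} = 66 + \left(-6 + 0\right) \frac{127}{128} = 66 - \frac{381}{64} = \frac{3843}{64}$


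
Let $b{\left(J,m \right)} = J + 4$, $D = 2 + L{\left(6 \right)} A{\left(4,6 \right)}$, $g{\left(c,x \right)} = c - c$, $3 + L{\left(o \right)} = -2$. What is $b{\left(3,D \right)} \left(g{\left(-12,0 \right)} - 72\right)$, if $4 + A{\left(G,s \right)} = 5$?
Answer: $-504$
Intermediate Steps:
$L{\left(o \right)} = -5$ ($L{\left(o \right)} = -3 - 2 = -5$)
$A{\left(G,s \right)} = 1$ ($A{\left(G,s \right)} = -4 + 5 = 1$)
$g{\left(c,x \right)} = 0$
$D = -3$ ($D = 2 - 5 = -3$)
$b{\left(J,m \right)} = 4 + J$
$b{\left(3,D \right)} \left(g{\left(-12,0 \right)} - 72\right) = \left(4 + 3\right) \left(0 - 72\right) = 7 \left(-72\right) = -504$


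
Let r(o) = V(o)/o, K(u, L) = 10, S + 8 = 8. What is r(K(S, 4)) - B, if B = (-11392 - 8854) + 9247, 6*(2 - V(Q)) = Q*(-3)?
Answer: 109997/10 ≈ 11000.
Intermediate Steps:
S = 0 (S = -8 + 8 = 0)
V(Q) = 2 + Q/2 (V(Q) = 2 - Q*(-3)/6 = 2 - (-1)*Q/2 = 2 + Q/2)
r(o) = (2 + o/2)/o
B = -10999 (B = -20246 + 9247 = -10999)
r(K(S, 4)) - B = (1/2)*(4 + 10)/10 - 1*(-10999) = (1/2)*(1/10)*14 + 10999 = 7/10 + 10999 = 109997/10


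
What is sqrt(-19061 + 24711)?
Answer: 5*sqrt(226) ≈ 75.167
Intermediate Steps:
sqrt(-19061 + 24711) = sqrt(5650) = 5*sqrt(226)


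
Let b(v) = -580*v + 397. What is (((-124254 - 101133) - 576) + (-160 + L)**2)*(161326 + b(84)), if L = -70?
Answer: -19556638189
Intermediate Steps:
b(v) = 397 - 580*v
(((-124254 - 101133) - 576) + (-160 + L)**2)*(161326 + b(84)) = (((-124254 - 101133) - 576) + (-160 - 70)**2)*(161326 + (397 - 580*84)) = ((-225387 - 576) + (-230)**2)*(161326 + (397 - 48720)) = (-225963 + 52900)*(161326 - 48323) = -173063*113003 = -19556638189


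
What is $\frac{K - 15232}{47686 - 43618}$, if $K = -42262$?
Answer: $- \frac{28747}{2034} \approx -14.133$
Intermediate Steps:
$\frac{K - 15232}{47686 - 43618} = \frac{-42262 - 15232}{47686 - 43618} = - \frac{57494}{4068} = \left(-57494\right) \frac{1}{4068} = - \frac{28747}{2034}$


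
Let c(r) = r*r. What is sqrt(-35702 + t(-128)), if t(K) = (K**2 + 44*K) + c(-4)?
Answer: I*sqrt(24934) ≈ 157.91*I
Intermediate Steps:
c(r) = r**2
t(K) = 16 + K**2 + 44*K (t(K) = (K**2 + 44*K) + (-4)**2 = (K**2 + 44*K) + 16 = 16 + K**2 + 44*K)
sqrt(-35702 + t(-128)) = sqrt(-35702 + (16 + (-128)**2 + 44*(-128))) = sqrt(-35702 + (16 + 16384 - 5632)) = sqrt(-35702 + 10768) = sqrt(-24934) = I*sqrt(24934)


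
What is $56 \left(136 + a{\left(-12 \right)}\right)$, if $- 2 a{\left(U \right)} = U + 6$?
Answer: $7784$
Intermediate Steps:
$a{\left(U \right)} = -3 - \frac{U}{2}$ ($a{\left(U \right)} = - \frac{U + 6}{2} = - \frac{6 + U}{2} = -3 - \frac{U}{2}$)
$56 \left(136 + a{\left(-12 \right)}\right) = 56 \left(136 - -3\right) = 56 \left(136 + \left(-3 + 6\right)\right) = 56 \left(136 + 3\right) = 56 \cdot 139 = 7784$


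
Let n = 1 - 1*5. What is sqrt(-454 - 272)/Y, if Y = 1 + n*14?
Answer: -I*sqrt(6)/5 ≈ -0.4899*I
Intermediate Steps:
n = -4 (n = 1 - 5 = -4)
Y = -55 (Y = 1 - 4*14 = 1 - 56 = -55)
sqrt(-454 - 272)/Y = sqrt(-454 - 272)/(-55) = sqrt(-726)*(-1/55) = (11*I*sqrt(6))*(-1/55) = -I*sqrt(6)/5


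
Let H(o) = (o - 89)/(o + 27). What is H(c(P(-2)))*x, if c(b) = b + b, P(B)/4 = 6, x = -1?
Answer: 41/75 ≈ 0.54667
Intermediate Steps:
P(B) = 24 (P(B) = 4*6 = 24)
c(b) = 2*b
H(o) = (-89 + o)/(27 + o)
H(c(P(-2)))*x = ((-89 + 2*24)/(27 + 2*24))*(-1) = ((-89 + 48)/(27 + 48))*(-1) = (-41/75)*(-1) = ((1/75)*(-41))*(-1) = -41/75*(-1) = 41/75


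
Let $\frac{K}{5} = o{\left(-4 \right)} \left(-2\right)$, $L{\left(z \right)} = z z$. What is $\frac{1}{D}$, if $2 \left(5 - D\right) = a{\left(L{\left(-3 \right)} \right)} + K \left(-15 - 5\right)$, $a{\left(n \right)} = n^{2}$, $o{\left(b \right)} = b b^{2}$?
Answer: $\frac{2}{12729} \approx 0.00015712$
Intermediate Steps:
$o{\left(b \right)} = b^{3}$
$L{\left(z \right)} = z^{2}$
$K = 640$ ($K = 5 \left(-4\right)^{3} \left(-2\right) = 5 \left(\left(-64\right) \left(-2\right)\right) = 5 \cdot 128 = 640$)
$D = \frac{12729}{2}$ ($D = 5 - \frac{\left(\left(-3\right)^{2}\right)^{2} + 640 \left(-15 - 5\right)}{2} = 5 - \frac{9^{2} + 640 \left(-15 - 5\right)}{2} = 5 - \frac{81 + 640 \left(-20\right)}{2} = 5 - \frac{81 - 12800}{2} = 5 - - \frac{12719}{2} = 5 + \frac{12719}{2} = \frac{12729}{2} \approx 6364.5$)
$\frac{1}{D} = \frac{1}{\frac{12729}{2}} = \frac{2}{12729}$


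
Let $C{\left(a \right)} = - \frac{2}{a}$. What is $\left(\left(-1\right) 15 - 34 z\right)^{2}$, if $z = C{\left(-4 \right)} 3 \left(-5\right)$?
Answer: $57600$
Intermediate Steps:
$z = - \frac{15}{2}$ ($z = - \frac{2}{-4} \cdot 3 \left(-5\right) = \left(-2\right) \left(- \frac{1}{4}\right) 3 \left(-5\right) = \frac{1}{2} \cdot 3 \left(-5\right) = \frac{3}{2} \left(-5\right) = - \frac{15}{2} \approx -7.5$)
$\left(\left(-1\right) 15 - 34 z\right)^{2} = \left(\left(-1\right) 15 - -255\right)^{2} = \left(-15 + 255\right)^{2} = 240^{2} = 57600$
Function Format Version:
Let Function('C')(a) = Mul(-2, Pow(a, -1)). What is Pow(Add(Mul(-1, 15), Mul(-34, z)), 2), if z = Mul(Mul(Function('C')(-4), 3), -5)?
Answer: 57600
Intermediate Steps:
z = Rational(-15, 2) (z = Mul(Mul(Mul(-2, Pow(-4, -1)), 3), -5) = Mul(Mul(Mul(-2, Rational(-1, 4)), 3), -5) = Mul(Mul(Rational(1, 2), 3), -5) = Mul(Rational(3, 2), -5) = Rational(-15, 2) ≈ -7.5000)
Pow(Add(Mul(-1, 15), Mul(-34, z)), 2) = Pow(Add(Mul(-1, 15), Mul(-34, Rational(-15, 2))), 2) = Pow(Add(-15, 255), 2) = Pow(240, 2) = 57600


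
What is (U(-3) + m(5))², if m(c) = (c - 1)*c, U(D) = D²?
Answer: 841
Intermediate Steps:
m(c) = c*(-1 + c) (m(c) = (-1 + c)*c = c*(-1 + c))
(U(-3) + m(5))² = ((-3)² + 5*(-1 + 5))² = (9 + 5*4)² = (9 + 20)² = 29² = 841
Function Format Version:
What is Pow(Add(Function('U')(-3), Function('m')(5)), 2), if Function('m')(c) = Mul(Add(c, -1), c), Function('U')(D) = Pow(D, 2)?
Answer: 841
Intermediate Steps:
Function('m')(c) = Mul(c, Add(-1, c)) (Function('m')(c) = Mul(Add(-1, c), c) = Mul(c, Add(-1, c)))
Pow(Add(Function('U')(-3), Function('m')(5)), 2) = Pow(Add(Pow(-3, 2), Mul(5, Add(-1, 5))), 2) = Pow(Add(9, Mul(5, 4)), 2) = Pow(Add(9, 20), 2) = Pow(29, 2) = 841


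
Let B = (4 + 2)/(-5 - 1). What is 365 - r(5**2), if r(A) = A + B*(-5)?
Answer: 335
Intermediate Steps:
B = -1 (B = 6/(-6) = 6*(-1/6) = -1)
r(A) = 5 + A (r(A) = A - 1*(-5) = A + 5 = 5 + A)
365 - r(5**2) = 365 - (5 + 5**2) = 365 - (5 + 25) = 365 - 1*30 = 365 - 30 = 335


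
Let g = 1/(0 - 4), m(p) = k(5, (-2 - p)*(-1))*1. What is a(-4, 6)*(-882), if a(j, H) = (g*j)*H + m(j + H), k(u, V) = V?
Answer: -8820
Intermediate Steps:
m(p) = 2 + p (m(p) = ((-2 - p)*(-1))*1 = (2 + p)*1 = 2 + p)
g = -1/4 (g = 1/(-4) = -1/4 ≈ -0.25000)
a(j, H) = 2 + H + j - H*j/4 (a(j, H) = (-j/4)*H + (2 + (j + H)) = -H*j/4 + (2 + (H + j)) = -H*j/4 + (2 + H + j) = 2 + H + j - H*j/4)
a(-4, 6)*(-882) = (2 + 6 - 4 - 1/4*6*(-4))*(-882) = (2 + 6 - 4 + 6)*(-882) = 10*(-882) = -8820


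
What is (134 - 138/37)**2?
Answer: 23232400/1369 ≈ 16970.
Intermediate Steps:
(134 - 138/37)**2 = (4820/37)**2 = 23232400/1369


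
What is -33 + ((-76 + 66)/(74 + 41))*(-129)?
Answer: -501/23 ≈ -21.783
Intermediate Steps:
-33 + ((-76 + 66)/(74 + 41))*(-129) = -33 - 10/115*(-129) = -33 - 10*1/115*(-129) = -33 - 2/23*(-129) = -33 + 258/23 = -501/23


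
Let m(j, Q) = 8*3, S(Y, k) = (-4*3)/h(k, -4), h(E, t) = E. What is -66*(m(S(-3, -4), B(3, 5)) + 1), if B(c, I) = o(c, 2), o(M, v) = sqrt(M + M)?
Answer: -1650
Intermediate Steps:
o(M, v) = sqrt(2)*sqrt(M) (o(M, v) = sqrt(2*M) = sqrt(2)*sqrt(M))
B(c, I) = sqrt(2)*sqrt(c)
S(Y, k) = -12/k (S(Y, k) = (-4*3)/k = -12/k)
m(j, Q) = 24
-66*(m(S(-3, -4), B(3, 5)) + 1) = -66*(24 + 1) = -66*25 = -1650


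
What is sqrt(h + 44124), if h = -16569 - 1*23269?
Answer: sqrt(4286) ≈ 65.468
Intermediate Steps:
h = -39838 (h = -16569 - 23269 = -39838)
sqrt(h + 44124) = sqrt(-39838 + 44124) = sqrt(4286)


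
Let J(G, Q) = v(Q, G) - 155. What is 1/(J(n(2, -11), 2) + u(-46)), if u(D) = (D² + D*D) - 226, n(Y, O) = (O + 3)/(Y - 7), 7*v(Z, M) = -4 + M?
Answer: 35/134773 ≈ 0.00025970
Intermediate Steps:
v(Z, M) = -4/7 + M/7 (v(Z, M) = (-4 + M)/7 = -4/7 + M/7)
n(Y, O) = (3 + O)/(-7 + Y)
J(G, Q) = -1089/7 + G/7 (J(G, Q) = (-4/7 + G/7) - 155 = -1089/7 + G/7)
u(D) = -226 + 2*D² (u(D) = (D² + D²) - 226 = 2*D² - 226 = -226 + 2*D²)
1/(J(n(2, -11), 2) + u(-46)) = 1/((-1089/7 + ((3 - 11)/(-7 + 2))/7) + (-226 + 2*(-46)²)) = 1/((-1089/7 + (-8/(-5))/7) + (-226 + 2*2116)) = 1/((-1089/7 + (-⅕*(-8))/7) + (-226 + 4232)) = 1/((-1089/7 + (⅐)*(8/5)) + 4006) = 1/((-1089/7 + 8/35) + 4006) = 1/(-5437/35 + 4006) = 1/(134773/35) = 35/134773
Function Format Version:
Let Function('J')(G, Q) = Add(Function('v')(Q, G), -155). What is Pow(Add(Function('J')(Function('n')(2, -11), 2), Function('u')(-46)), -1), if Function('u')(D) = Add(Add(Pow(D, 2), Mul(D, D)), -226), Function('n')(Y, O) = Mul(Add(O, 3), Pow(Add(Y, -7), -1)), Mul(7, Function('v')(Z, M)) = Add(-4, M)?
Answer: Rational(35, 134773) ≈ 0.00025970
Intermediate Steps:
Function('v')(Z, M) = Add(Rational(-4, 7), Mul(Rational(1, 7), M)) (Function('v')(Z, M) = Mul(Rational(1, 7), Add(-4, M)) = Add(Rational(-4, 7), Mul(Rational(1, 7), M)))
Function('n')(Y, O) = Mul(Pow(Add(-7, Y), -1), Add(3, O)) (Function('n')(Y, O) = Mul(Add(3, O), Pow(Add(-7, Y), -1)) = Mul(Pow(Add(-7, Y), -1), Add(3, O)))
Function('J')(G, Q) = Add(Rational(-1089, 7), Mul(Rational(1, 7), G)) (Function('J')(G, Q) = Add(Add(Rational(-4, 7), Mul(Rational(1, 7), G)), -155) = Add(Rational(-1089, 7), Mul(Rational(1, 7), G)))
Function('u')(D) = Add(-226, Mul(2, Pow(D, 2))) (Function('u')(D) = Add(Add(Pow(D, 2), Pow(D, 2)), -226) = Add(Mul(2, Pow(D, 2)), -226) = Add(-226, Mul(2, Pow(D, 2))))
Pow(Add(Function('J')(Function('n')(2, -11), 2), Function('u')(-46)), -1) = Pow(Add(Add(Rational(-1089, 7), Mul(Rational(1, 7), Mul(Pow(Add(-7, 2), -1), Add(3, -11)))), Add(-226, Mul(2, Pow(-46, 2)))), -1) = Pow(Add(Add(Rational(-1089, 7), Mul(Rational(1, 7), Mul(Pow(-5, -1), -8))), Add(-226, Mul(2, 2116))), -1) = Pow(Add(Add(Rational(-1089, 7), Mul(Rational(1, 7), Mul(Rational(-1, 5), -8))), Add(-226, 4232)), -1) = Pow(Add(Add(Rational(-1089, 7), Mul(Rational(1, 7), Rational(8, 5))), 4006), -1) = Pow(Add(Add(Rational(-1089, 7), Rational(8, 35)), 4006), -1) = Pow(Add(Rational(-5437, 35), 4006), -1) = Pow(Rational(134773, 35), -1) = Rational(35, 134773)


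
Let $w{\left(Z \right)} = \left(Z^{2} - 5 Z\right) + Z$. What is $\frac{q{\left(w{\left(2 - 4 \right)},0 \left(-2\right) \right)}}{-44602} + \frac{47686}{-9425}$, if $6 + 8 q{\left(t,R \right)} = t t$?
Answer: $- \frac{293386697}{57982600} \approx -5.0599$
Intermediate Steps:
$w{\left(Z \right)} = Z^{2} - 4 Z$
$q{\left(t,R \right)} = - \frac{3}{4} + \frac{t^{2}}{8}$ ($q{\left(t,R \right)} = - \frac{3}{4} + \frac{t t}{8} = - \frac{3}{4} + \frac{t^{2}}{8}$)
$\frac{q{\left(w{\left(2 - 4 \right)},0 \left(-2\right) \right)}}{-44602} + \frac{47686}{-9425} = \frac{- \frac{3}{4} + \frac{\left(\left(2 - 4\right) \left(-4 + \left(2 - 4\right)\right)\right)^{2}}{8}}{-44602} + \frac{47686}{-9425} = \left(- \frac{3}{4} + \frac{\left(\left(2 - 4\right) \left(-4 + \left(2 - 4\right)\right)\right)^{2}}{8}\right) \left(- \frac{1}{44602}\right) + 47686 \left(- \frac{1}{9425}\right) = \left(- \frac{3}{4} + \frac{\left(- 2 \left(-4 - 2\right)\right)^{2}}{8}\right) \left(- \frac{1}{44602}\right) - \frac{47686}{9425} = \left(- \frac{3}{4} + \frac{\left(\left(-2\right) \left(-6\right)\right)^{2}}{8}\right) \left(- \frac{1}{44602}\right) - \frac{47686}{9425} = \left(- \frac{3}{4} + \frac{12^{2}}{8}\right) \left(- \frac{1}{44602}\right) - \frac{47686}{9425} = \left(- \frac{3}{4} + \frac{1}{8} \cdot 144\right) \left(- \frac{1}{44602}\right) - \frac{47686}{9425} = \left(- \frac{3}{4} + 18\right) \left(- \frac{1}{44602}\right) - \frac{47686}{9425} = \frac{69}{4} \left(- \frac{1}{44602}\right) - \frac{47686}{9425} = - \frac{69}{178408} - \frac{47686}{9425} = - \frac{293386697}{57982600}$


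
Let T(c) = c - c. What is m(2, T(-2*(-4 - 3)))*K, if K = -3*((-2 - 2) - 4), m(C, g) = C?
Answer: 48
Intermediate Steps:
T(c) = 0
K = 24 (K = -3*(-4 - 4) = -3*(-8) = 24)
m(2, T(-2*(-4 - 3)))*K = 2*24 = 48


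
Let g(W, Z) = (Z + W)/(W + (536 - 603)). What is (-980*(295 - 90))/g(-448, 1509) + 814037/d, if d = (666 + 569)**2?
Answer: 157805980480757/1618263725 ≈ 97516.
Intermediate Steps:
d = 1525225 (d = 1235**2 = 1525225)
g(W, Z) = (W + Z)/(-67 + W) (g(W, Z) = (W + Z)/(W - 67) = (W + Z)/(-67 + W))
(-980*(295 - 90))/g(-448, 1509) + 814037/d = (-980*(295 - 90))/(((-448 + 1509)/(-67 - 448))) + 814037/1525225 = (-980*205)/((1061/(-515))) + 814037*(1/1525225) = -200900/((-1/515*1061)) + 814037/1525225 = -200900/(-1061/515) + 814037/1525225 = -200900*(-515/1061) + 814037/1525225 = 103463500/1061 + 814037/1525225 = 157805980480757/1618263725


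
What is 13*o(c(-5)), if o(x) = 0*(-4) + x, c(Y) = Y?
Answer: -65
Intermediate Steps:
o(x) = x (o(x) = 0 + x = x)
13*o(c(-5)) = 13*(-5) = -65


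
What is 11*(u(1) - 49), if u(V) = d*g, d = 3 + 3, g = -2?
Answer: -671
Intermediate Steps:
d = 6
u(V) = -12 (u(V) = 6*(-2) = -12)
11*(u(1) - 49) = 11*(-12 - 49) = 11*(-61) = -671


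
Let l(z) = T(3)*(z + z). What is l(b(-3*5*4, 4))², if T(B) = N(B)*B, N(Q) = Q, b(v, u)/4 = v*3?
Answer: 167961600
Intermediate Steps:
b(v, u) = 12*v (b(v, u) = 4*(v*3) = 4*(3*v) = 12*v)
T(B) = B² (T(B) = B*B = B²)
l(z) = 18*z (l(z) = 3²*(z + z) = 9*(2*z) = 18*z)
l(b(-3*5*4, 4))² = (18*(12*(-3*5*4)))² = (18*(12*(-15*4)))² = (18*(12*(-60)))² = (18*(-720))² = (-12960)² = 167961600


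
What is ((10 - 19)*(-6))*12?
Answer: 648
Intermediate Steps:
((10 - 19)*(-6))*12 = -9*(-6)*12 = 54*12 = 648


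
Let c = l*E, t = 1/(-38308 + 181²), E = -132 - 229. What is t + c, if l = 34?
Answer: -68083879/5547 ≈ -12274.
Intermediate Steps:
E = -361
t = -1/5547 (t = 1/(-38308 + 32761) = 1/(-5547) = -1/5547 ≈ -0.00018028)
c = -12274 (c = 34*(-361) = -12274)
t + c = -1/5547 - 12274 = -68083879/5547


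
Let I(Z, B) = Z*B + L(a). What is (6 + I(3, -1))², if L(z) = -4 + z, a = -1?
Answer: 4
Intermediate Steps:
I(Z, B) = -5 + B*Z (I(Z, B) = Z*B + (-4 - 1) = B*Z - 5 = -5 + B*Z)
(6 + I(3, -1))² = (6 + (-5 - 1*3))² = (6 + (-5 - 3))² = (6 - 8)² = (-2)² = 4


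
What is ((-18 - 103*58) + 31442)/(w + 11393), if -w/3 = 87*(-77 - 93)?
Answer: 25450/55763 ≈ 0.45640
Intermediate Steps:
w = 44370 (w = -261*(-77 - 93) = -261*(-170) = -3*(-14790) = 44370)
((-18 - 103*58) + 31442)/(w + 11393) = ((-18 - 103*58) + 31442)/(44370 + 11393) = ((-18 - 5974) + 31442)/55763 = (-5992 + 31442)*(1/55763) = 25450*(1/55763) = 25450/55763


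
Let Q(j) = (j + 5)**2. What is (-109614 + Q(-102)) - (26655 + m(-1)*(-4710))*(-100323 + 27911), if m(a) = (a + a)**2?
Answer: 565799575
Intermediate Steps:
m(a) = 4*a**2 (m(a) = (2*a)**2 = 4*a**2)
Q(j) = (5 + j)**2
(-109614 + Q(-102)) - (26655 + m(-1)*(-4710))*(-100323 + 27911) = (-109614 + (5 - 102)**2) - (26655 + (4*(-1)**2)*(-4710))*(-100323 + 27911) = (-109614 + (-97)**2) - (26655 + (4*1)*(-4710))*(-72412) = (-109614 + 9409) - (26655 + 4*(-4710))*(-72412) = -100205 - (26655 - 18840)*(-72412) = -100205 - 7815*(-72412) = -100205 - 1*(-565899780) = -100205 + 565899780 = 565799575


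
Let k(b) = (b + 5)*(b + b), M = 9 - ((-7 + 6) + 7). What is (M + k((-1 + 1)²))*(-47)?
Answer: -141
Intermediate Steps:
M = 3 (M = 9 - (-1 + 7) = 9 - 1*6 = 9 - 6 = 3)
k(b) = 2*b*(5 + b) (k(b) = (5 + b)*(2*b) = 2*b*(5 + b))
(M + k((-1 + 1)²))*(-47) = (3 + 2*(-1 + 1)²*(5 + (-1 + 1)²))*(-47) = (3 + 2*0²*(5 + 0²))*(-47) = (3 + 2*0*(5 + 0))*(-47) = (3 + 2*0*5)*(-47) = (3 + 0)*(-47) = 3*(-47) = -141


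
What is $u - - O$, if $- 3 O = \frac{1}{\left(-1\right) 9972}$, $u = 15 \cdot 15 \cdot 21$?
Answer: $\frac{141353101}{29916} \approx 4725.0$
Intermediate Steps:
$u = 4725$ ($u = 225 \cdot 21 = 4725$)
$O = \frac{1}{29916}$ ($O = - \frac{1}{3 \left(\left(-1\right) 9972\right)} = - \frac{1}{3 \left(-9972\right)} = \left(- \frac{1}{3}\right) \left(- \frac{1}{9972}\right) = \frac{1}{29916} \approx 3.3427 \cdot 10^{-5}$)
$u - - O = 4725 - \left(-1\right) \frac{1}{29916} = 4725 - - \frac{1}{29916} = 4725 + \frac{1}{29916} = \frac{141353101}{29916}$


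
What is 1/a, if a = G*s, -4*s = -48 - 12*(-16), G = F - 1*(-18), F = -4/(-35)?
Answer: -35/22824 ≈ -0.0015335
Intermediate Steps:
F = 4/35 (F = -4*(-1/35) = 4/35 ≈ 0.11429)
G = 634/35 (G = 4/35 - 1*(-18) = 4/35 + 18 = 634/35 ≈ 18.114)
s = -36 (s = -(-48 - 12*(-16))/4 = -(-48 + 192)/4 = -¼*144 = -36)
a = -22824/35 (a = (634/35)*(-36) = -22824/35 ≈ -652.11)
1/a = 1/(-22824/35) = -35/22824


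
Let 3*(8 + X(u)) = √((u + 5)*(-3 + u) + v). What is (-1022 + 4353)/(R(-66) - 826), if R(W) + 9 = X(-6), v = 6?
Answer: -8424099/2131942 - 3331*√15/2131942 ≈ -3.9574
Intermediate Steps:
X(u) = -8 + √(6 + (-3 + u)*(5 + u))/3 (X(u) = -8 + √((u + 5)*(-3 + u) + 6)/3 = -8 + √((5 + u)*(-3 + u) + 6)/3 = -8 + √((-3 + u)*(5 + u) + 6)/3 = -8 + √(6 + (-3 + u)*(5 + u))/3)
R(W) = -17 + √15/3 (R(W) = -9 + (-8 + √(-9 + (-6)² + 2*(-6))/3) = -9 + (-8 + √(-9 + 36 - 12)/3) = -9 + (-8 + √15/3) = -17 + √15/3)
(-1022 + 4353)/(R(-66) - 826) = (-1022 + 4353)/((-17 + √15/3) - 826) = 3331/(-843 + √15/3)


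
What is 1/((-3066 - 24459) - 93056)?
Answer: -1/120581 ≈ -8.2932e-6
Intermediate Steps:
1/((-3066 - 24459) - 93056) = 1/(-27525 - 93056) = 1/(-120581) = -1/120581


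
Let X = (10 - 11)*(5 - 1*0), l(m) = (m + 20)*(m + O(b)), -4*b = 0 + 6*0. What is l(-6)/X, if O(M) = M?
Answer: 84/5 ≈ 16.800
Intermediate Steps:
b = 0 (b = -(0 + 6*0)/4 = -(0 + 0)/4 = -¼*0 = 0)
l(m) = m*(20 + m) (l(m) = (m + 20)*(m + 0) = (20 + m)*m = m*(20 + m))
X = -5 (X = -(5 + 0) = -1*5 = -5)
l(-6)/X = -6*(20 - 6)/(-5) = -6*14*(-⅕) = -84*(-⅕) = 84/5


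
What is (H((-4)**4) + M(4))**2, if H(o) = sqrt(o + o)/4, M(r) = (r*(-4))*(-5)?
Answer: 6432 + 640*sqrt(2) ≈ 7337.1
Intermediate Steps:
M(r) = 20*r (M(r) = -4*r*(-5) = 20*r)
H(o) = sqrt(2)*sqrt(o)/4 (H(o) = sqrt(2*o)*(1/4) = (sqrt(2)*sqrt(o))*(1/4) = sqrt(2)*sqrt(o)/4)
(H((-4)**4) + M(4))**2 = (sqrt(2)*sqrt((-4)**4)/4 + 20*4)**2 = (sqrt(2)*sqrt(256)/4 + 80)**2 = ((1/4)*sqrt(2)*16 + 80)**2 = (4*sqrt(2) + 80)**2 = (80 + 4*sqrt(2))**2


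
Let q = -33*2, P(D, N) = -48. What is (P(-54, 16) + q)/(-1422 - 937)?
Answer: 114/2359 ≈ 0.048326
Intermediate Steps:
q = -66
(P(-54, 16) + q)/(-1422 - 937) = (-48 - 66)/(-1422 - 937) = -114/(-2359) = -114*(-1/2359) = 114/2359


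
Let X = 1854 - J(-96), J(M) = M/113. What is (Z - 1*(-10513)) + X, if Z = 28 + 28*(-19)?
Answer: 1340615/113 ≈ 11864.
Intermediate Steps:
J(M) = M/113 (J(M) = M*(1/113) = M/113)
X = 209598/113 (X = 1854 - (-96)/113 = 1854 - 1*(-96/113) = 1854 + 96/113 = 209598/113 ≈ 1854.8)
Z = -504 (Z = 28 - 532 = -504)
(Z - 1*(-10513)) + X = (-504 - 1*(-10513)) + 209598/113 = (-504 + 10513) + 209598/113 = 10009 + 209598/113 = 1340615/113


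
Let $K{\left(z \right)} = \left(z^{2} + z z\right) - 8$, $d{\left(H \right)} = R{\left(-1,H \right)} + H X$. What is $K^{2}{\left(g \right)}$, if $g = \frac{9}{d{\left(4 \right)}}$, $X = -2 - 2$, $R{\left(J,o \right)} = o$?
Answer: $\frac{3025}{64} \approx 47.266$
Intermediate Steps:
$X = -4$ ($X = -2 - 2 = -4$)
$d{\left(H \right)} = - 3 H$ ($d{\left(H \right)} = H + H \left(-4\right) = H - 4 H = - 3 H$)
$g = - \frac{3}{4}$ ($g = \frac{9}{\left(-3\right) 4} = \frac{9}{-12} = 9 \left(- \frac{1}{12}\right) = - \frac{3}{4} \approx -0.75$)
$K{\left(z \right)} = -8 + 2 z^{2}$ ($K{\left(z \right)} = \left(z^{2} + z^{2}\right) - 8 = 2 z^{2} - 8 = -8 + 2 z^{2}$)
$K^{2}{\left(g \right)} = \left(-8 + 2 \left(- \frac{3}{4}\right)^{2}\right)^{2} = \left(-8 + 2 \cdot \frac{9}{16}\right)^{2} = \left(-8 + \frac{9}{8}\right)^{2} = \left(- \frac{55}{8}\right)^{2} = \frac{3025}{64}$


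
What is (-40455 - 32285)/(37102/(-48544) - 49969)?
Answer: 1765545280/1212866119 ≈ 1.4557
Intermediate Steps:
(-40455 - 32285)/(37102/(-48544) - 49969) = -72740/(37102*(-1/48544) - 49969) = -72740/(-18551/24272 - 49969) = -72740/(-1212866119/24272) = -72740*(-24272/1212866119) = 1765545280/1212866119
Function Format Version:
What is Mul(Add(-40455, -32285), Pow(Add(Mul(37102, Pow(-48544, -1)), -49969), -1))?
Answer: Rational(1765545280, 1212866119) ≈ 1.4557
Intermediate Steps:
Mul(Add(-40455, -32285), Pow(Add(Mul(37102, Pow(-48544, -1)), -49969), -1)) = Mul(-72740, Pow(Add(Mul(37102, Rational(-1, 48544)), -49969), -1)) = Mul(-72740, Pow(Add(Rational(-18551, 24272), -49969), -1)) = Mul(-72740, Pow(Rational(-1212866119, 24272), -1)) = Mul(-72740, Rational(-24272, 1212866119)) = Rational(1765545280, 1212866119)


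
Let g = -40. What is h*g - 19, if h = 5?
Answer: -219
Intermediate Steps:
h*g - 19 = 5*(-40) - 19 = -200 - 19 = -219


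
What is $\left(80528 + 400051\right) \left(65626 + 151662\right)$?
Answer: $104424049752$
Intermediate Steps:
$\left(80528 + 400051\right) \left(65626 + 151662\right) = 480579 \cdot 217288 = 104424049752$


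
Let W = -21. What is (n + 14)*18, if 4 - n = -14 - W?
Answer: 198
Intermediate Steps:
n = -3 (n = 4 - (-14 - 1*(-21)) = 4 - (-14 + 21) = 4 - 1*7 = 4 - 7 = -3)
(n + 14)*18 = (-3 + 14)*18 = 11*18 = 198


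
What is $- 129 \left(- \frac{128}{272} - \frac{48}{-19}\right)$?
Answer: $- \frac{85656}{323} \approx -265.19$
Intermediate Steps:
$- 129 \left(- \frac{128}{272} - \frac{48}{-19}\right) = - 129 \left(\left(-128\right) \frac{1}{272} - - \frac{48}{19}\right) = - 129 \left(- \frac{8}{17} + \frac{48}{19}\right) = \left(-129\right) \frac{664}{323} = - \frac{85656}{323}$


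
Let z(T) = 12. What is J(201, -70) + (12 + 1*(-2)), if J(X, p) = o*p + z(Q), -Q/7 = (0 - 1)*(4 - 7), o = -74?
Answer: 5202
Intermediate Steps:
Q = -21 (Q = -7*(0 - 1)*(4 - 7) = -(-7)*(-3) = -7*3 = -21)
J(X, p) = 12 - 74*p (J(X, p) = -74*p + 12 = 12 - 74*p)
J(201, -70) + (12 + 1*(-2)) = (12 - 74*(-70)) + (12 + 1*(-2)) = (12 + 5180) + (12 - 2) = 5192 + 10 = 5202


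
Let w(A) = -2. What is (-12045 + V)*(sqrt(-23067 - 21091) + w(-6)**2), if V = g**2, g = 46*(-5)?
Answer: 163420 + 40855*I*sqrt(44158) ≈ 1.6342e+5 + 8.5852e+6*I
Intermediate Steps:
g = -230
V = 52900 (V = (-230)**2 = 52900)
(-12045 + V)*(sqrt(-23067 - 21091) + w(-6)**2) = (-12045 + 52900)*(sqrt(-23067 - 21091) + (-2)**2) = 40855*(sqrt(-44158) + 4) = 40855*(I*sqrt(44158) + 4) = 40855*(4 + I*sqrt(44158)) = 163420 + 40855*I*sqrt(44158)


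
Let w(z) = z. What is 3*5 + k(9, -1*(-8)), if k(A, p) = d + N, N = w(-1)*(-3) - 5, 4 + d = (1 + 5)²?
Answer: 45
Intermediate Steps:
d = 32 (d = -4 + (1 + 5)² = -4 + 6² = -4 + 36 = 32)
N = -2 (N = -1*(-3) - 5 = 3 - 5 = -2)
k(A, p) = 30 (k(A, p) = 32 - 2 = 30)
3*5 + k(9, -1*(-8)) = 3*5 + 30 = 15 + 30 = 45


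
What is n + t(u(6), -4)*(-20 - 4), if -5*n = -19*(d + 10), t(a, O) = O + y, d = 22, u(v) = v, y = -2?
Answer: 1328/5 ≈ 265.60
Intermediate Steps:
t(a, O) = -2 + O (t(a, O) = O - 2 = -2 + O)
n = 608/5 (n = -(-19)*(22 + 10)/5 = -(-19)*32/5 = -1/5*(-608) = 608/5 ≈ 121.60)
n + t(u(6), -4)*(-20 - 4) = 608/5 + (-2 - 4)*(-20 - 4) = 608/5 - 6*(-24) = 608/5 + 144 = 1328/5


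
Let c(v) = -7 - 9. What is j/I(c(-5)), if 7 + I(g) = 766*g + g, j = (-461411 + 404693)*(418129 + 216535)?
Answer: 11998957584/4093 ≈ 2.9316e+6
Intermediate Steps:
j = -35996872752 (j = -56718*634664 = -35996872752)
c(v) = -16
I(g) = -7 + 767*g (I(g) = -7 + (766*g + g) = -7 + 767*g)
j/I(c(-5)) = -35996872752/(-7 + 767*(-16)) = -35996872752/(-7 - 12272) = -35996872752/(-12279) = -35996872752*(-1/12279) = 11998957584/4093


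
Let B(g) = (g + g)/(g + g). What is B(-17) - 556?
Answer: -555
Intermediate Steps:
B(g) = 1 (B(g) = (2*g)/((2*g)) = (2*g)*(1/(2*g)) = 1)
B(-17) - 556 = 1 - 556 = -555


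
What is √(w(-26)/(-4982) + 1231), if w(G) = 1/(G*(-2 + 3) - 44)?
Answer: √37428428171085/174370 ≈ 35.086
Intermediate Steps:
w(G) = 1/(-44 + G) (w(G) = 1/(G*1 - 44) = 1/(G - 44) = 1/(-44 + G))
√(w(-26)/(-4982) + 1231) = √(1/(-44 - 26*(-4982)) + 1231) = √(-1/4982/(-70) + 1231) = √(-1/70*(-1/4982) + 1231) = √(1/348740 + 1231) = √(429298941/348740) = √37428428171085/174370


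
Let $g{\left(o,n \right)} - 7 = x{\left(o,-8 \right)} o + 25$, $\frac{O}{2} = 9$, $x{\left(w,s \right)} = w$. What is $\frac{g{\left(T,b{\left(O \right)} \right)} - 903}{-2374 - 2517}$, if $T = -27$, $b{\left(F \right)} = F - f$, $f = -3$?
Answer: $\frac{142}{4891} \approx 0.029033$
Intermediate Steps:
$O = 18$ ($O = 2 \cdot 9 = 18$)
$b{\left(F \right)} = 3 + F$ ($b{\left(F \right)} = F - -3 = F + 3 = 3 + F$)
$g{\left(o,n \right)} = 32 + o^{2}$ ($g{\left(o,n \right)} = 7 + \left(o o + 25\right) = 7 + \left(o^{2} + 25\right) = 7 + \left(25 + o^{2}\right) = 32 + o^{2}$)
$\frac{g{\left(T,b{\left(O \right)} \right)} - 903}{-2374 - 2517} = \frac{\left(32 + \left(-27\right)^{2}\right) - 903}{-2374 - 2517} = \frac{\left(32 + 729\right) - 903}{-4891} = \left(761 - 903\right) \left(- \frac{1}{4891}\right) = \left(-142\right) \left(- \frac{1}{4891}\right) = \frac{142}{4891}$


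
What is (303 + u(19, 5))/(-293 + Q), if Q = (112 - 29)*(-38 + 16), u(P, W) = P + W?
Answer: -327/2119 ≈ -0.15432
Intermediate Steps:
Q = -1826 (Q = 83*(-22) = -1826)
(303 + u(19, 5))/(-293 + Q) = (303 + (19 + 5))/(-293 - 1826) = (303 + 24)/(-2119) = 327*(-1/2119) = -327/2119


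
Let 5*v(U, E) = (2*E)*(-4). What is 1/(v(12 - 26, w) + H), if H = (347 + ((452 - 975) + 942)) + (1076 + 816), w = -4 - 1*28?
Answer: 5/13546 ≈ 0.00036911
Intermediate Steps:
w = -32 (w = -4 - 28 = -32)
v(U, E) = -8*E/5 (v(U, E) = ((2*E)*(-4))/5 = (-8*E)/5 = -8*E/5)
H = 2658 (H = (347 + (-523 + 942)) + 1892 = (347 + 419) + 1892 = 766 + 1892 = 2658)
1/(v(12 - 26, w) + H) = 1/(-8/5*(-32) + 2658) = 1/(256/5 + 2658) = 1/(13546/5) = 5/13546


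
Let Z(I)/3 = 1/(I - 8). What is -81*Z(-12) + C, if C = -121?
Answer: -2177/20 ≈ -108.85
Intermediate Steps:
Z(I) = 3/(-8 + I) (Z(I) = 3/(I - 8) = 3/(-8 + I))
-81*Z(-12) + C = -243/(-8 - 12) - 121 = -243/(-20) - 121 = -243*(-1)/20 - 121 = -81*(-3/20) - 121 = 243/20 - 121 = -2177/20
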